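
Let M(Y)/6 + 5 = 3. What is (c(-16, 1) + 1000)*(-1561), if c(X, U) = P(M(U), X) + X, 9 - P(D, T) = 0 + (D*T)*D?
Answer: -5146617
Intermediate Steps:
M(Y) = -12 (M(Y) = -30 + 6*3 = -30 + 18 = -12)
P(D, T) = 9 - T*D**2 (P(D, T) = 9 - (0 + (D*T)*D) = 9 - (0 + T*D**2) = 9 - T*D**2)
c(X, U) = 9 - 143*X (c(X, U) = (9 - 1*X*(-12)**2) + X = (9 - 1*X*144) + X = (9 - 144*X) + X = 9 - 143*X)
(c(-16, 1) + 1000)*(-1561) = ((9 - 143*(-16)) + 1000)*(-1561) = ((9 + 2288) + 1000)*(-1561) = (2297 + 1000)*(-1561) = 3297*(-1561) = -5146617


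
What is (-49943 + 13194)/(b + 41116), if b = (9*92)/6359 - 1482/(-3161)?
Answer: -738684262451/826476493030 ≈ -0.89377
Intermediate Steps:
b = 12041346/20100799 (b = 828*(1/6359) - 1482*(-1/3161) = 828/6359 + 1482/3161 = 12041346/20100799 ≈ 0.59905)
(-49943 + 13194)/(b + 41116) = (-49943 + 13194)/(12041346/20100799 + 41116) = -36749/826476493030/20100799 = -36749*20100799/826476493030 = -738684262451/826476493030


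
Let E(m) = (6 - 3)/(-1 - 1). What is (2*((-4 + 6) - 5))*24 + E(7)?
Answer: -291/2 ≈ -145.50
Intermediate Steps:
E(m) = -3/2 (E(m) = 3/(-2) = 3*(-½) = -3/2)
(2*((-4 + 6) - 5))*24 + E(7) = (2*((-4 + 6) - 5))*24 - 3/2 = (2*(2 - 5))*24 - 3/2 = (2*(-3))*24 - 3/2 = -6*24 - 3/2 = -144 - 3/2 = -291/2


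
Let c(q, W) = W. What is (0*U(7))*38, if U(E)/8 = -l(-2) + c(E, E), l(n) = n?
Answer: 0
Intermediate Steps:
U(E) = 16 + 8*E (U(E) = 8*(-1*(-2) + E) = 8*(2 + E) = 16 + 8*E)
(0*U(7))*38 = (0*(16 + 8*7))*38 = (0*(16 + 56))*38 = (0*72)*38 = 0*38 = 0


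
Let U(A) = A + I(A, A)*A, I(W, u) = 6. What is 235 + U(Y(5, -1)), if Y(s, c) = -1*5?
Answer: 200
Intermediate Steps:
Y(s, c) = -5
U(A) = 7*A (U(A) = A + 6*A = 7*A)
235 + U(Y(5, -1)) = 235 + 7*(-5) = 235 - 35 = 200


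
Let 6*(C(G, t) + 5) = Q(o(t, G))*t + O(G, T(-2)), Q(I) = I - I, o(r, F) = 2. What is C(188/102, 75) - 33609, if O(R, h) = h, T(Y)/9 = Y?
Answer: -33617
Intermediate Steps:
T(Y) = 9*Y
Q(I) = 0
C(G, t) = -8 (C(G, t) = -5 + (0*t + 9*(-2))/6 = -5 + (0 - 18)/6 = -5 + (1/6)*(-18) = -5 - 3 = -8)
C(188/102, 75) - 33609 = -8 - 33609 = -33617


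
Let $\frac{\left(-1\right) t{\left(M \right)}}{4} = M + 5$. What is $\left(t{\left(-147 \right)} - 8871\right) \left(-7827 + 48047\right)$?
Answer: $-333946660$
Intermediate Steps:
$t{\left(M \right)} = -20 - 4 M$ ($t{\left(M \right)} = - 4 \left(M + 5\right) = - 4 \left(5 + M\right) = -20 - 4 M$)
$\left(t{\left(-147 \right)} - 8871\right) \left(-7827 + 48047\right) = \left(\left(-20 - -588\right) - 8871\right) \left(-7827 + 48047\right) = \left(\left(-20 + 588\right) - 8871\right) 40220 = \left(568 - 8871\right) 40220 = \left(-8303\right) 40220 = -333946660$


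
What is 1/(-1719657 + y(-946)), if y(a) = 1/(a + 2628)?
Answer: -1682/2892463073 ≈ -5.8151e-7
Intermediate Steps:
y(a) = 1/(2628 + a)
1/(-1719657 + y(-946)) = 1/(-1719657 + 1/(2628 - 946)) = 1/(-1719657 + 1/1682) = 1/(-2892463073/1682) = -1682/2892463073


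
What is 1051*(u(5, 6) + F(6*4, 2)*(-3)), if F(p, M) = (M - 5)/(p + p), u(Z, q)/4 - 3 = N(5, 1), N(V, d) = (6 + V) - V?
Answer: 608529/16 ≈ 38033.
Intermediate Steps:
N(V, d) = 6
u(Z, q) = 36 (u(Z, q) = 12 + 4*6 = 12 + 24 = 36)
F(p, M) = (-5 + M)/(2*p) (F(p, M) = (-5 + M)/((2*p)) = (-5 + M)*(1/(2*p)) = (-5 + M)/(2*p))
1051*(u(5, 6) + F(6*4, 2)*(-3)) = 1051*(36 + ((-5 + 2)/(2*((6*4))))*(-3)) = 1051*(36 + ((½)*(-3)/24)*(-3)) = 1051*(36 + ((½)*(1/24)*(-3))*(-3)) = 1051*(36 - 1/16*(-3)) = 1051*(36 + 3/16) = 1051*(579/16) = 608529/16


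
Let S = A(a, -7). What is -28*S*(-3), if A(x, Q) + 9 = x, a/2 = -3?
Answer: -1260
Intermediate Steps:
a = -6 (a = 2*(-3) = -6)
A(x, Q) = -9 + x
S = -15 (S = -9 - 6 = -15)
-28*S*(-3) = -28*(-15)*(-3) = 420*(-3) = -1260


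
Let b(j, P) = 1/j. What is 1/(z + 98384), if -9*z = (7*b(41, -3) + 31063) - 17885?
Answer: 369/35763391 ≈ 1.0318e-5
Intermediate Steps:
z = -540305/369 (z = -((7/41 + 31063) - 17885)/9 = -(1273590/41 - 17885)/9 = -⅑*540305/41 = -540305/369 ≈ -1464.2)
1/(z + 98384) = 1/(-540305/369 + 98384) = 1/(35763391/369) = 369/35763391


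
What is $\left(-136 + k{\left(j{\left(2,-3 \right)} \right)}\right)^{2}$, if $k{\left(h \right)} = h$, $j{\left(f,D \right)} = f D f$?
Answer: $21904$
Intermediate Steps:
$j{\left(f,D \right)} = D f^{2}$ ($j{\left(f,D \right)} = D f f = D f^{2}$)
$\left(-136 + k{\left(j{\left(2,-3 \right)} \right)}\right)^{2} = \left(-136 - 3 \cdot 2^{2}\right)^{2} = \left(-136 - 12\right)^{2} = \left(-148\right)^{2} = 21904$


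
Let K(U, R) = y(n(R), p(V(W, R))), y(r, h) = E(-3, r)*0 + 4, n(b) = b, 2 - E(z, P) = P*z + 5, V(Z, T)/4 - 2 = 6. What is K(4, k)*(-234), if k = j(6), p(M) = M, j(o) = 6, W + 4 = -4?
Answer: -936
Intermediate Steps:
W = -8 (W = -4 - 4 = -8)
V(Z, T) = 32 (V(Z, T) = 8 + 4*6 = 8 + 24 = 32)
E(z, P) = -3 - P*z (E(z, P) = 2 - (P*z + 5) = 2 - (5 + P*z) = 2 + (-5 - P*z) = -3 - P*z)
k = 6
y(r, h) = 4 (y(r, h) = (-3 - 1*r*(-3))*0 + 4 = (-3 + 3*r)*0 + 4 = 0 + 4 = 4)
K(U, R) = 4
K(4, k)*(-234) = 4*(-234) = -936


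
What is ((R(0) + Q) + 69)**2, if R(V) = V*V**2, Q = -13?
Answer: 3136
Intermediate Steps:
R(V) = V**3
((R(0) + Q) + 69)**2 = ((0**3 - 13) + 69)**2 = ((0 - 13) + 69)**2 = (-13 + 69)**2 = 56**2 = 3136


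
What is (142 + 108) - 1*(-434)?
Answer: 684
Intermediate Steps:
(142 + 108) - 1*(-434) = 250 + 434 = 684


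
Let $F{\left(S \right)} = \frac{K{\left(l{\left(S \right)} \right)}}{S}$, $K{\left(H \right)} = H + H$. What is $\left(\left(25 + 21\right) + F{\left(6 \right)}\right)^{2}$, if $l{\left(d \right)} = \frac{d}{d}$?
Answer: $\frac{19321}{9} \approx 2146.8$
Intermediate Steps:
$l{\left(d \right)} = 1$
$K{\left(H \right)} = 2 H$
$F{\left(S \right)} = \frac{2}{S}$ ($F{\left(S \right)} = \frac{2 \cdot 1}{S} = \frac{2}{S}$)
$\left(\left(25 + 21\right) + F{\left(6 \right)}\right)^{2} = \left(\left(25 + 21\right) + \frac{2}{6}\right)^{2} = \left(46 + 2 \cdot \frac{1}{6}\right)^{2} = \left(46 + \frac{1}{3}\right)^{2} = \left(\frac{139}{3}\right)^{2} = \frac{19321}{9}$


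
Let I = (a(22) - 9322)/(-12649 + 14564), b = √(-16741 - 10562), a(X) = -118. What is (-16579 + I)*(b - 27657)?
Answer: 175667445765/383 - 6351645*I*√27303/383 ≈ 4.5866e+8 - 2.7403e+6*I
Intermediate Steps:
b = I*√27303 (b = √(-27303) = I*√27303 ≈ 165.24*I)
I = -1888/383 (I = (-118 - 9322)/(-12649 + 14564) = -9440/1915 = -9440*1/1915 = -1888/383 ≈ -4.9295)
(-16579 + I)*(b - 27657) = (-16579 - 1888/383)*(I*√27303 - 27657) = -6351645*(-27657 + I*√27303)/383 = 175667445765/383 - 6351645*I*√27303/383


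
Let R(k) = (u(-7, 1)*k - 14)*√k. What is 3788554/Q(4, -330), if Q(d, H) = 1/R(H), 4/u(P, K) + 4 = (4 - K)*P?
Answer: 734979476*I*√330/5 ≈ 2.6703e+9*I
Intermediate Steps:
u(P, K) = 4/(-4 + P*(4 - K)) (u(P, K) = 4/(-4 + (4 - K)*P) = 4/(-4 + P*(4 - K)))
R(k) = √k*(-14 - 4*k/25) (R(k) = ((-4/(4 - 4*(-7) + 1*(-7)))*k - 14)*√k = ((-4/(4 + 28 - 7))*k - 14)*√k = ((-4/25)*k - 14)*√k = ((-4*1/25)*k - 14)*√k = (-4*k/25 - 14)*√k = (-14 - 4*k/25)*√k = √k*(-14 - 4*k/25))
Q(d, H) = 1/(√H*(-14 - 4*H/25))
3788554/Q(4, -330) = 3788554/((-25/(2*√(-330)*(175 + 2*(-330))))) = 3788554/((-25*(-I*√330/330)/(2*(175 - 660)))) = 3788554/((-25/2*(-I*√330/330)/(-485))) = 3788554/((-25/2*(-I*√330/330)*(-1/485))) = 3788554/((-I*√330/12804)) = 3788554*(194*I*√330/5) = 734979476*I*√330/5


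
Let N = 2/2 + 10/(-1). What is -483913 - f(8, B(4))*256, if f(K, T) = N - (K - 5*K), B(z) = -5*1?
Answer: -489801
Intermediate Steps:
B(z) = -5
N = -9 (N = 2*(1/2) + 10*(-1) = 1 - 10 = -9)
f(K, T) = -9 + 4*K (f(K, T) = -9 - (K - 5*K) = -9 - (-4)*K = -9 + 4*K)
-483913 - f(8, B(4))*256 = -483913 - (-9 + 4*8)*256 = -483913 - (-9 + 32)*256 = -483913 - 23*256 = -483913 - 1*5888 = -483913 - 5888 = -489801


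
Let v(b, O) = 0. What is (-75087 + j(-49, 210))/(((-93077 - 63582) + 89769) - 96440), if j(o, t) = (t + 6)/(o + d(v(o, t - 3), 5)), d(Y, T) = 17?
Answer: 60075/130664 ≈ 0.45977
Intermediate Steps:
j(o, t) = (6 + t)/(17 + o) (j(o, t) = (t + 6)/(o + 17) = (6 + t)/(17 + o))
(-75087 + j(-49, 210))/(((-93077 - 63582) + 89769) - 96440) = (-75087 + (6 + 210)/(17 - 49))/(((-93077 - 63582) + 89769) - 96440) = (-75087 + 216/(-32))/((-156659 + 89769) - 96440) = (-75087 - 1/32*216)/(-66890 - 96440) = (-75087 - 27/4)/(-163330) = -300375/4*(-1/163330) = 60075/130664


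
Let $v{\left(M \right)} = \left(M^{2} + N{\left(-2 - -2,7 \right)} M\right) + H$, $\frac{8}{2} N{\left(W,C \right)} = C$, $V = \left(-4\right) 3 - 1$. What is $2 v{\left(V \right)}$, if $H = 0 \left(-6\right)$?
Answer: $\frac{585}{2} \approx 292.5$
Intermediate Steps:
$V = -13$ ($V = -12 - 1 = -13$)
$N{\left(W,C \right)} = \frac{C}{4}$
$H = 0$
$v{\left(M \right)} = M^{2} + \frac{7 M}{4}$ ($v{\left(M \right)} = \left(M^{2} + \frac{1}{4} \cdot 7 M\right) + 0 = \left(M^{2} + \frac{7 M}{4}\right) + 0 = M^{2} + \frac{7 M}{4}$)
$2 v{\left(V \right)} = 2 \cdot \frac{1}{4} \left(-13\right) \left(7 + 4 \left(-13\right)\right) = 2 \cdot \frac{1}{4} \left(-13\right) \left(7 - 52\right) = 2 \cdot \frac{1}{4} \left(-13\right) \left(-45\right) = 2 \cdot \frac{585}{4} = \frac{585}{2}$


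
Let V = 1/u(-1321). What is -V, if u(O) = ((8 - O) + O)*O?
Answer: 1/10568 ≈ 9.4625e-5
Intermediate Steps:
u(O) = 8*O
V = -1/10568 (V = 1/(8*(-1321)) = 1/(-10568) = -1/10568 ≈ -9.4625e-5)
-V = -1*(-1/10568) = 1/10568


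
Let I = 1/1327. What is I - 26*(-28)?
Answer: 966057/1327 ≈ 728.00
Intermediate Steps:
I = 1/1327 ≈ 0.00075358
I - 26*(-28) = 1/1327 - 26*(-28) = 1/1327 + 728 = 966057/1327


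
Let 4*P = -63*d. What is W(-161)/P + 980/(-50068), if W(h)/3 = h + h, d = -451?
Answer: -2634613/16935501 ≈ -0.15557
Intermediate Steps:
W(h) = 6*h (W(h) = 3*(h + h) = 3*(2*h) = 6*h)
P = 28413/4 (P = (-63*(-451))/4 = (¼)*28413 = 28413/4 ≈ 7103.3)
W(-161)/P + 980/(-50068) = (6*(-161))/(28413/4) + 980/(-50068) = -966*4/28413 + 980*(-1/50068) = -184/1353 - 245/12517 = -2634613/16935501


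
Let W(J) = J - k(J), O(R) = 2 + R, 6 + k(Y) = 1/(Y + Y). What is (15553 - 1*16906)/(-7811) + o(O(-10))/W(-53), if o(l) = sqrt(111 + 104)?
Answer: 1353/7811 - 106*sqrt(215)/4981 ≈ -0.13882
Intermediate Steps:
k(Y) = -6 + 1/(2*Y) (k(Y) = -6 + 1/(Y + Y) = -6 + 1/(2*Y))
W(J) = 6 + J - 1/(2*J) (W(J) = J - (-6 + 1/(2*J)) = J + (6 - 1/(2*J)) = 6 + J - 1/(2*J))
o(l) = sqrt(215)
(15553 - 1*16906)/(-7811) + o(O(-10))/W(-53) = (15553 - 1*16906)/(-7811) + sqrt(215)/(6 - 53 - 1/2/(-53)) = (15553 - 16906)*(-1/7811) + sqrt(215)/(6 - 53 - 1/2*(-1/53)) = -1353*(-1/7811) + sqrt(215)/(6 - 53 + 1/106) = 1353/7811 + sqrt(215)/(-4981/106) = 1353/7811 + sqrt(215)*(-106/4981) = 1353/7811 - 106*sqrt(215)/4981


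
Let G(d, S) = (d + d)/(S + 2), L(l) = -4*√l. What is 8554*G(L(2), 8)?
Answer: -34216*√2/5 ≈ -9677.8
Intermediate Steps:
G(d, S) = 2*d/(2 + S) (G(d, S) = (2*d)/(2 + S) = 2*d/(2 + S))
8554*G(L(2), 8) = 8554*(2*(-4*√2)/(2 + 8)) = 8554*(2*(-4*√2)/10) = 8554*(2*(-4*√2)*(⅒)) = 8554*(-4*√2/5) = -34216*√2/5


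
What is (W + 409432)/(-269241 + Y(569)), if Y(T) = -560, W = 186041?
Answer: -595473/269801 ≈ -2.2071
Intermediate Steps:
(W + 409432)/(-269241 + Y(569)) = (186041 + 409432)/(-269241 - 560) = 595473/(-269801) = 595473*(-1/269801) = -595473/269801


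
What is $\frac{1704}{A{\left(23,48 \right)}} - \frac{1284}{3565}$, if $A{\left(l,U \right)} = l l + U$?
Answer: $\frac{5333892}{2057005} \approx 2.593$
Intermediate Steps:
$A{\left(l,U \right)} = U + l^{2}$ ($A{\left(l,U \right)} = l^{2} + U = U + l^{2}$)
$\frac{1704}{A{\left(23,48 \right)}} - \frac{1284}{3565} = \frac{1704}{48 + 23^{2}} - \frac{1284}{3565} = \frac{1704}{48 + 529} - \frac{1284}{3565} = \frac{1704}{577} - \frac{1284}{3565} = \frac{5333892}{2057005}$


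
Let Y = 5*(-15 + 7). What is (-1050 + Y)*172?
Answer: -187480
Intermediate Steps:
Y = -40 (Y = 5*(-8) = -40)
(-1050 + Y)*172 = (-1050 - 40)*172 = -1090*172 = -187480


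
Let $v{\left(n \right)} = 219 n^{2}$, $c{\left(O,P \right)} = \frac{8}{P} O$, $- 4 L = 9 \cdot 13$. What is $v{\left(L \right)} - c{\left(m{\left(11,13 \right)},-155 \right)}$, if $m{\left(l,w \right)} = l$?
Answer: $\frac{464674513}{2480} \approx 1.8737 \cdot 10^{5}$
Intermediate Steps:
$L = - \frac{117}{4}$ ($L = - \frac{9 \cdot 13}{4} = \left(- \frac{1}{4}\right) 117 = - \frac{117}{4} \approx -29.25$)
$c{\left(O,P \right)} = \frac{8 O}{P}$
$v{\left(L \right)} - c{\left(m{\left(11,13 \right)},-155 \right)} = 219 \left(- \frac{117}{4}\right)^{2} - 8 \cdot 11 \frac{1}{-155} = 219 \cdot \frac{13689}{16} - 8 \cdot 11 \left(- \frac{1}{155}\right) = \frac{2997891}{16} - - \frac{88}{155} = \frac{2997891}{16} + \frac{88}{155} = \frac{464674513}{2480}$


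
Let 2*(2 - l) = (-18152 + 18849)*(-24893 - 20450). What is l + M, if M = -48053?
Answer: 31507969/2 ≈ 1.5754e+7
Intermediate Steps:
l = 31604075/2 (l = 2 - (-18152 + 18849)*(-24893 - 20450)/2 = 2 - 697*(-45343)/2 = 2 - ½*(-31604071) = 2 + 31604071/2 = 31604075/2 ≈ 1.5802e+7)
l + M = 31604075/2 - 48053 = 31507969/2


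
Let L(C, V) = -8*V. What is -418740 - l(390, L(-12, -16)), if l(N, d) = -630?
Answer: -418110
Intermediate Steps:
-418740 - l(390, L(-12, -16)) = -418740 - 1*(-630) = -418740 + 630 = -418110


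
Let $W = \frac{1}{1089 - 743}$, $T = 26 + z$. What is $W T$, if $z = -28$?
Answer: $- \frac{1}{173} \approx -0.0057803$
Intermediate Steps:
$T = -2$ ($T = 26 - 28 = -2$)
$W = \frac{1}{346} \approx 0.0028902$
$W T = \frac{1}{346} \left(-2\right) = - \frac{1}{173}$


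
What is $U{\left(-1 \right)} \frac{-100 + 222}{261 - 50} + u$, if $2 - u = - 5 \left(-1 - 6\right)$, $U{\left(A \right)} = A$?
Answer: $- \frac{7085}{211} \approx -33.578$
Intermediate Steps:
$u = -33$ ($u = 2 - - 5 \left(-1 - 6\right) = 2 - \left(-5\right) \left(-7\right) = 2 - 35 = -33$)
$U{\left(-1 \right)} \frac{-100 + 222}{261 - 50} + u = - \frac{-100 + 222}{261 - 50} - 33 = - \frac{122}{211} - 33 = - \frac{7085}{211}$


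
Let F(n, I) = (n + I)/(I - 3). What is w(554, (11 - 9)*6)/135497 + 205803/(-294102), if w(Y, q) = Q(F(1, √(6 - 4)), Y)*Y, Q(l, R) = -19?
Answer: -3442378527/4427770966 ≈ -0.77745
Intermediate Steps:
F(n, I) = (I + n)/(-3 + I)
w(Y, q) = -19*Y
w(554, (11 - 9)*6)/135497 + 205803/(-294102) = -19*554/135497 + 205803/(-294102) = -10526*1/135497 + 205803*(-1/294102) = -10526/135497 - 22867/32678 = -3442378527/4427770966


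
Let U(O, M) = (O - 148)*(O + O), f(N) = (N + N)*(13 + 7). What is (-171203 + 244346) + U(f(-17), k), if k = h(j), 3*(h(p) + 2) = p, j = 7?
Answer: 1199223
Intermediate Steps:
h(p) = -2 + p/3
f(N) = 40*N (f(N) = (2*N)*20 = 40*N)
k = 1/3 (k = -2 + (1/3)*7 = -2 + 7/3 = 1/3 ≈ 0.33333)
U(O, M) = 2*O*(-148 + O) (U(O, M) = (-148 + O)*(2*O) = 2*O*(-148 + O))
(-171203 + 244346) + U(f(-17), k) = (-171203 + 244346) + 2*(40*(-17))*(-148 + 40*(-17)) = 73143 + 2*(-680)*(-148 - 680) = 73143 + 2*(-680)*(-828) = 73143 + 1126080 = 1199223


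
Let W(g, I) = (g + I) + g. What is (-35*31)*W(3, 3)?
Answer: -9765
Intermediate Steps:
W(g, I) = I + 2*g (W(g, I) = (I + g) + g = I + 2*g)
(-35*31)*W(3, 3) = (-35*31)*(3 + 2*3) = -1085*(3 + 6) = -1085*9 = -9765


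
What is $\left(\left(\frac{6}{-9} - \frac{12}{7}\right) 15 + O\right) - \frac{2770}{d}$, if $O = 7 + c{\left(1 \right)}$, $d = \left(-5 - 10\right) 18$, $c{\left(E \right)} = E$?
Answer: $- \frac{3299}{189} \approx -17.455$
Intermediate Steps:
$d = -270$ ($d = \left(-5 - 10\right) 18 = \left(-15\right) 18 = -270$)
$O = 8$ ($O = 7 + 1 = 8$)
$\left(\left(\frac{6}{-9} - \frac{12}{7}\right) 15 + O\right) - \frac{2770}{d} = \left(\left(\frac{6}{-9} - \frac{12}{7}\right) 15 + 8\right) - \frac{2770}{-270} = \left(\left(6 \left(- \frac{1}{9}\right) - \frac{12}{7}\right) 15 + 8\right) - 2770 \left(- \frac{1}{270}\right) = \left(\left(- \frac{2}{3} - \frac{12}{7}\right) 15 + 8\right) - - \frac{277}{27} = \left(\left(- \frac{50}{21}\right) 15 + 8\right) + \frac{277}{27} = \left(- \frac{250}{7} + 8\right) + \frac{277}{27} = - \frac{194}{7} + \frac{277}{27} = - \frac{3299}{189}$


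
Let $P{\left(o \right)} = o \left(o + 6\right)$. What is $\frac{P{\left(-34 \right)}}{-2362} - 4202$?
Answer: $- \frac{4963038}{1181} \approx -4202.4$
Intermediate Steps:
$P{\left(o \right)} = o \left(6 + o\right)$
$\frac{P{\left(-34 \right)}}{-2362} - 4202 = \frac{\left(-34\right) \left(6 - 34\right)}{-2362} - 4202 = \left(-34\right) \left(-28\right) \left(- \frac{1}{2362}\right) - 4202 = 952 \left(- \frac{1}{2362}\right) - 4202 = - \frac{476}{1181} - 4202 = - \frac{4963038}{1181}$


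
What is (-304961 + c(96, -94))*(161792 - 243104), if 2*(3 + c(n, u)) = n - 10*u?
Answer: 24755113152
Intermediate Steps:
c(n, u) = -3 + n/2 - 5*u (c(n, u) = -3 + (n - 10*u)/2 = -3 + (n/2 - 5*u) = -3 + n/2 - 5*u)
(-304961 + c(96, -94))*(161792 - 243104) = (-304961 + (-3 + (½)*96 - 5*(-94)))*(161792 - 243104) = (-304961 + (-3 + 48 + 470))*(-81312) = (-304961 + 515)*(-81312) = -304446*(-81312) = 24755113152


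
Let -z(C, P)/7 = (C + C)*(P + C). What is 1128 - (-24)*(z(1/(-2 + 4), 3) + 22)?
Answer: 1068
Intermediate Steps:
z(C, P) = -14*C*(C + P) (z(C, P) = -7*(C + C)*(P + C) = -7*2*C*(C + P) = -14*C*(C + P))
1128 - (-24)*(z(1/(-2 + 4), 3) + 22) = 1128 - (-24)*(-14*(1/(-2 + 4) + 3)/(-2 + 4) + 22) = 1128 - (-24)*(-14*(1/2 + 3)/2 + 22) = 1128 - (-24)*(-14*½*(½ + 3) + 22) = 1128 - (-24)*(-14*½*7/2 + 22) = 1128 - (-24)*(-49/2 + 22) = 1128 - (-24)*(-5)/2 = 1128 - 1*60 = 1128 - 60 = 1068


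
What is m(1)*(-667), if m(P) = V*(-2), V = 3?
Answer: 4002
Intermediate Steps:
m(P) = -6 (m(P) = 3*(-2) = -6)
m(1)*(-667) = -6*(-667) = 4002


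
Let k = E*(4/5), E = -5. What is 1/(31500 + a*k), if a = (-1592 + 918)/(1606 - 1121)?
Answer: 485/15280196 ≈ 3.1740e-5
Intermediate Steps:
a = -674/485 ≈ -1.3897
k = -4 (k = -20/5 = -5*4/5 = -4)
1/(31500 + a*k) = 1/(31500 - 674/485*(-4)) = 1/(31500 + 2696/485) = 1/(15280196/485) = 485/15280196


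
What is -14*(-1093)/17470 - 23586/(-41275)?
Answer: 104363747/72107425 ≈ 1.4473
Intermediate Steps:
-14*(-1093)/17470 - 23586/(-41275) = 15302*(1/17470) - 23586*(-1/41275) = 7651/8735 + 23586/41275 = 104363747/72107425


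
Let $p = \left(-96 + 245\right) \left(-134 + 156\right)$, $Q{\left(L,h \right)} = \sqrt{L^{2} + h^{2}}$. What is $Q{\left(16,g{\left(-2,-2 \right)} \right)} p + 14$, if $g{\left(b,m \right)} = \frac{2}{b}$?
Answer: $14 + 3278 \sqrt{257} \approx 52564.0$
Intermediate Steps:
$p = 3278$ ($p = 149 \cdot 22 = 3278$)
$Q{\left(16,g{\left(-2,-2 \right)} \right)} p + 14 = \sqrt{16^{2} + \left(\frac{2}{-2}\right)^{2}} \cdot 3278 + 14 = \sqrt{256 + \left(2 \left(- \frac{1}{2}\right)\right)^{2}} \cdot 3278 + 14 = \sqrt{256 + \left(-1\right)^{2}} \cdot 3278 + 14 = \sqrt{256 + 1} \cdot 3278 + 14 = \sqrt{257} \cdot 3278 + 14 = 3278 \sqrt{257} + 14 = 14 + 3278 \sqrt{257}$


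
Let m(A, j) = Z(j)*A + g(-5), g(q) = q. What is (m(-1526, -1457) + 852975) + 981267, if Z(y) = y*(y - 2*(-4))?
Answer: -3219846281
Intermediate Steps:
Z(y) = y*(8 + y) (Z(y) = y*(y + 8) = y*(8 + y))
m(A, j) = -5 + A*j*(8 + j) (m(A, j) = (j*(8 + j))*A - 5 = A*j*(8 + j) - 5 = -5 + A*j*(8 + j))
(m(-1526, -1457) + 852975) + 981267 = ((-5 - 1526*(-1457)*(8 - 1457)) + 852975) + 981267 = ((-5 - 1526*(-1457)*(-1449)) + 852975) + 981267 = ((-5 - 3221680518) + 852975) + 981267 = (-3221680523 + 852975) + 981267 = -3220827548 + 981267 = -3219846281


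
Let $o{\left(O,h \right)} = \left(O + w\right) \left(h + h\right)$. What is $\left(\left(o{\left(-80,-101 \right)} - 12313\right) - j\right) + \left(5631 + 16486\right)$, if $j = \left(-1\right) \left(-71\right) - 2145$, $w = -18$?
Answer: $31674$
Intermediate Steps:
$o{\left(O,h \right)} = 2 h \left(-18 + O\right)$ ($o{\left(O,h \right)} = \left(O - 18\right) \left(h + h\right) = \left(-18 + O\right) 2 h = 2 h \left(-18 + O\right)$)
$j = -2074$ ($j = 71 - 2145 = -2074$)
$\left(\left(o{\left(-80,-101 \right)} - 12313\right) - j\right) + \left(5631 + 16486\right) = \left(\left(2 \left(-101\right) \left(-18 - 80\right) - 12313\right) - -2074\right) + \left(5631 + 16486\right) = \left(\left(2 \left(-101\right) \left(-98\right) - 12313\right) + 2074\right) + 22117 = \left(\left(19796 - 12313\right) + 2074\right) + 22117 = \left(7483 + 2074\right) + 22117 = 9557 + 22117 = 31674$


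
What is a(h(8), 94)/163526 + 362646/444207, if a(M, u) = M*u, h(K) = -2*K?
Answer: 9772327078/12106565647 ≈ 0.80719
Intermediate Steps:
a(h(8), 94)/163526 + 362646/444207 = (-2*8*94)/163526 + 362646/444207 = -16*94*(1/163526) + 362646*(1/444207) = -1504*1/163526 + 120882/148069 = -752/81763 + 120882/148069 = 9772327078/12106565647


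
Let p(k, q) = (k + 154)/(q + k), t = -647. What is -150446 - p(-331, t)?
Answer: -49045455/326 ≈ -1.5045e+5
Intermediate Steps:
p(k, q) = (154 + k)/(k + q)
-150446 - p(-331, t) = -150446 - (154 - 331)/(-331 - 647) = -150446 - (-177)/(-978) = -150446 - (-1)*(-177)/978 = -150446 - 1*59/326 = -150446 - 59/326 = -49045455/326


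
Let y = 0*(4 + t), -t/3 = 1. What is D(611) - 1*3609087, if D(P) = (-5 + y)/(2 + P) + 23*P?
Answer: -2203755847/613 ≈ -3.5950e+6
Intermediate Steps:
t = -3 (t = -3*1 = -3)
y = 0 (y = 0*(4 - 3) = 0*1 = 0)
D(P) = -5/(2 + P) + 23*P (D(P) = (-5 + 0)/(2 + P) + 23*P = -5/(2 + P) + 23*P)
D(611) - 1*3609087 = (-5 + 23*611² + 46*611)/(2 + 611) - 1*3609087 = (-5 + 23*373321 + 28106)/613 - 3609087 = (-5 + 8586383 + 28106)/613 - 3609087 = (1/613)*8614484 - 3609087 = 8614484/613 - 3609087 = -2203755847/613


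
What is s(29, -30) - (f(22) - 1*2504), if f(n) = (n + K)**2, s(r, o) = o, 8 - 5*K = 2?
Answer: 48394/25 ≈ 1935.8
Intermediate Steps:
K = 6/5 (K = 8/5 - 1/5*2 = 8/5 - 2/5 = 6/5 ≈ 1.2000)
f(n) = (6/5 + n)**2 (f(n) = (n + 6/5)**2 = (6/5 + n)**2)
s(29, -30) - (f(22) - 1*2504) = -30 - ((6 + 5*22)**2/25 - 1*2504) = -30 - ((6 + 110)**2/25 - 2504) = -30 - ((1/25)*116**2 - 2504) = -30 - ((1/25)*13456 - 2504) = -30 - (13456/25 - 2504) = -30 - 1*(-49144/25) = -30 + 49144/25 = 48394/25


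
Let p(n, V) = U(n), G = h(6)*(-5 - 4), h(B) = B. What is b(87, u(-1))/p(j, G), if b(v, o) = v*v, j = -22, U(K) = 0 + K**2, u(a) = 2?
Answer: 7569/484 ≈ 15.638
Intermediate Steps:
U(K) = K**2
G = -54 (G = 6*(-5 - 4) = 6*(-9) = -54)
p(n, V) = n**2
b(v, o) = v**2
b(87, u(-1))/p(j, G) = 87**2/((-22)**2) = 7569/484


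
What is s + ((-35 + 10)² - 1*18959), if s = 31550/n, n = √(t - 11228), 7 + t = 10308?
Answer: -18334 - 31550*I*√103/309 ≈ -18334.0 - 1036.2*I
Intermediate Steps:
t = 10301 (t = -7 + 10308 = 10301)
n = 3*I*√103 (n = √(10301 - 11228) = √(-927) = 3*I*√103 ≈ 30.447*I)
s = -31550*I*√103/309 (s = 31550/((3*I*√103)) = 31550*(-I*√103/309) = -31550*I*√103/309 ≈ -1036.2*I)
s + ((-35 + 10)² - 1*18959) = -31550*I*√103/309 + ((-35 + 10)² - 1*18959) = -31550*I*√103/309 + ((-25)² - 18959) = -31550*I*√103/309 + (625 - 18959) = -31550*I*√103/309 - 18334 = -18334 - 31550*I*√103/309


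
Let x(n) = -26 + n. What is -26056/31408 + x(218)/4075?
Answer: -12518483/15998450 ≈ -0.78248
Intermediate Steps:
-26056/31408 + x(218)/4075 = -26056/31408 + (-26 + 218)/4075 = -26056*1/31408 + 192*(1/4075) = -3257/3926 + 192/4075 = -12518483/15998450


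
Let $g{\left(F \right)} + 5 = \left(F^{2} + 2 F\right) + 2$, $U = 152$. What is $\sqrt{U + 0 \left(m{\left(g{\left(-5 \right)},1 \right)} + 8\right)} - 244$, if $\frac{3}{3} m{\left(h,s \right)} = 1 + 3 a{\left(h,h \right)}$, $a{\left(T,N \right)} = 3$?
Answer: $-244 + 2 \sqrt{38} \approx -231.67$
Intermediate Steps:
$g{\left(F \right)} = -3 + F^{2} + 2 F$ ($g{\left(F \right)} = -5 + \left(\left(F^{2} + 2 F\right) + 2\right) = -5 + \left(2 + F^{2} + 2 F\right) = -3 + F^{2} + 2 F$)
$m{\left(h,s \right)} = 10$ ($m{\left(h,s \right)} = 1 + 3 \cdot 3 = 1 + 9 = 10$)
$\sqrt{U + 0 \left(m{\left(g{\left(-5 \right)},1 \right)} + 8\right)} - 244 = \sqrt{152 + 0 \left(10 + 8\right)} - 244 = \sqrt{152 + 0 \cdot 18} - 244 = \sqrt{152 + 0} - 244 = \sqrt{152} - 244 = 2 \sqrt{38} - 244 = -244 + 2 \sqrt{38}$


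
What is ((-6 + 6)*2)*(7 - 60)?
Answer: 0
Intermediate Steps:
((-6 + 6)*2)*(7 - 60) = (0*2)*(-53) = 0*(-53) = 0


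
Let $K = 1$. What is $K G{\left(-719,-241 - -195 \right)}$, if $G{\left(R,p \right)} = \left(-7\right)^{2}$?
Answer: $49$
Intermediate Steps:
$G{\left(R,p \right)} = 49$
$K G{\left(-719,-241 - -195 \right)} = 1 \cdot 49 = 49$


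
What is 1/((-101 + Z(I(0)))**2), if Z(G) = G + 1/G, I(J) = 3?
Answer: 9/85849 ≈ 0.00010484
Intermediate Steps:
1/((-101 + Z(I(0)))**2) = 1/((-101 + (3 + 1/3))**2) = 1/((-101 + 10/3)**2) = 1/((-293/3)**2) = 1/(85849/9) = 9/85849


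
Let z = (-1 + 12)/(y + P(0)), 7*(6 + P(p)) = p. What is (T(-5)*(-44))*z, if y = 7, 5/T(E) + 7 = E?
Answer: 605/3 ≈ 201.67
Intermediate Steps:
T(E) = 5/(-7 + E)
P(p) = -6 + p/7
z = 11 (z = (-1 + 12)/(7 + (-6 + (1/7)*0)) = 11/(7 + (-6 + 0)) = 11/(7 - 6) = 11/1 = 11*1 = 11)
(T(-5)*(-44))*z = ((5/(-7 - 5))*(-44))*11 = ((5/(-12))*(-44))*11 = ((5*(-1/12))*(-44))*11 = -5/12*(-44)*11 = (55/3)*11 = 605/3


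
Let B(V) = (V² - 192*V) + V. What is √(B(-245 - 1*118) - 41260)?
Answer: √159842 ≈ 399.80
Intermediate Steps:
B(V) = V² - 191*V
√(B(-245 - 1*118) - 41260) = √((-245 - 1*118)*(-191 + (-245 - 1*118)) - 41260) = √((-245 - 118)*(-191 + (-245 - 118)) - 41260) = √(-363*(-191 - 363) - 41260) = √(-363*(-554) - 41260) = √(201102 - 41260) = √159842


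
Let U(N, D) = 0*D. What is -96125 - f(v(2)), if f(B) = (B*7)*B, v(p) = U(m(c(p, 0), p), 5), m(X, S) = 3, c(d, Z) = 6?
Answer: -96125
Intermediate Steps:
U(N, D) = 0
v(p) = 0
f(B) = 7*B² (f(B) = (7*B)*B = 7*B²)
-96125 - f(v(2)) = -96125 - 7*0² = -96125 - 7*0 = -96125 - 1*0 = -96125 + 0 = -96125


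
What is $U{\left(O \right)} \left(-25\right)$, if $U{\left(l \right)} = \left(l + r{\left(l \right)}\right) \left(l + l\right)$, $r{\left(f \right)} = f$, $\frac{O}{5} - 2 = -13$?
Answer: $-302500$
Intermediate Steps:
$O = -55$ ($O = 10 + 5 \left(-13\right) = 10 - 65 = -55$)
$U{\left(l \right)} = 4 l^{2}$ ($U{\left(l \right)} = \left(l + l\right) \left(l + l\right) = 2 l 2 l = 4 l^{2}$)
$U{\left(O \right)} \left(-25\right) = 4 \left(-55\right)^{2} \left(-25\right) = 4 \cdot 3025 \left(-25\right) = 12100 \left(-25\right) = -302500$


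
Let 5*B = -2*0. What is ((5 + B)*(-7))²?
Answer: 1225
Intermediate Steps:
B = 0 (B = (-2*0)/5 = (⅕)*0 = 0)
((5 + B)*(-7))² = ((5 + 0)*(-7))² = (5*(-7))² = (-35)² = 1225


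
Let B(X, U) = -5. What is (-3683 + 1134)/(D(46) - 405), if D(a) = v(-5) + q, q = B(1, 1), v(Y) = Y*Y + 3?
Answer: 2549/382 ≈ 6.6728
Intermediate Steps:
v(Y) = 3 + Y**2 (v(Y) = Y**2 + 3 = 3 + Y**2)
q = -5
D(a) = 23 (D(a) = (3 + (-5)**2) - 5 = (3 + 25) - 5 = 28 - 5 = 23)
(-3683 + 1134)/(D(46) - 405) = (-3683 + 1134)/(23 - 405) = -2549/(-382) = -2549*(-1/382) = 2549/382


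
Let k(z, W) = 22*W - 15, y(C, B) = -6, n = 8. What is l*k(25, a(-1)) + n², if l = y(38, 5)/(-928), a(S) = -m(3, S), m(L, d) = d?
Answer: 29717/464 ≈ 64.045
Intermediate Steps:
a(S) = -S
k(z, W) = -15 + 22*W
l = 3/464 (l = -6/(-928) = -6*(-1/928) = 3/464 ≈ 0.0064655)
l*k(25, a(-1)) + n² = 3*(-15 + 22*(-1*(-1)))/464 + 8² = 3*(-15 + 22*1)/464 + 64 = 3*(-15 + 22)/464 + 64 = (3/464)*7 + 64 = 21/464 + 64 = 29717/464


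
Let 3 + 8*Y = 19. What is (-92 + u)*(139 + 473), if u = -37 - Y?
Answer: -80172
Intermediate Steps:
Y = 2 (Y = -3/8 + (⅛)*19 = -3/8 + 19/8 = 2)
u = -39 (u = -37 - 1*2 = -37 - 2 = -39)
(-92 + u)*(139 + 473) = (-92 - 39)*(139 + 473) = -131*612 = -80172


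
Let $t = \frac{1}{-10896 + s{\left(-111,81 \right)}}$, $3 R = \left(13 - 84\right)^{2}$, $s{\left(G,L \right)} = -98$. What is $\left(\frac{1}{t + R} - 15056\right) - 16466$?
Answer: $- \frac{1746972880040}{55420751} \approx -31522.0$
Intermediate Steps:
$R = \frac{5041}{3}$ ($R = \frac{\left(13 - 84\right)^{2}}{3} = \frac{\left(-71\right)^{2}}{3} = \frac{1}{3} \cdot 5041 = \frac{5041}{3} \approx 1680.3$)
$t = - \frac{1}{10994}$ ($t = \frac{1}{-10896 - 98} = \frac{1}{-10994} = - \frac{1}{10994} \approx -9.0959 \cdot 10^{-5}$)
$\left(\frac{1}{t + R} - 15056\right) - 16466 = \left(\frac{1}{- \frac{1}{10994} + \frac{5041}{3}} - 15056\right) - 16466 = \left(\frac{1}{\frac{55420751}{32982}} - 15056\right) - 16466 = \left(\frac{32982}{55420751} - 15056\right) - 16466 = - \frac{834414794074}{55420751} - 16466 = - \frac{1746972880040}{55420751}$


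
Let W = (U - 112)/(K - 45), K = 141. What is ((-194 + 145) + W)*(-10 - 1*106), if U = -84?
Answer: 35525/6 ≈ 5920.8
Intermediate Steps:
W = -49/24 (W = (-84 - 112)/(141 - 45) = -196/96 = -196*1/96 = -49/24 ≈ -2.0417)
((-194 + 145) + W)*(-10 - 1*106) = ((-194 + 145) - 49/24)*(-10 - 1*106) = (-49 - 49/24)*(-10 - 106) = -1225/24*(-116) = 35525/6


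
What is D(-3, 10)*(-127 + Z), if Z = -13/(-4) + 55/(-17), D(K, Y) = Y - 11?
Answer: 8635/68 ≈ 126.99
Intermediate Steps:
D(K, Y) = -11 + Y
Z = 1/68 (Z = -13*(-1/4) + 55*(-1/17) = 13/4 - 55/17 = 1/68 ≈ 0.014706)
D(-3, 10)*(-127 + Z) = (-11 + 10)*(-127 + 1/68) = -1*(-8635/68) = 8635/68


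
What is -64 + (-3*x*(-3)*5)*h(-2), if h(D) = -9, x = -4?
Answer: 1556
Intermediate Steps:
-64 + (-3*x*(-3)*5)*h(-2) = -64 - 3*(-4*(-3))*5*(-9) = -64 - 36*5*(-9) = -64 - 3*60*(-9) = -64 - 180*(-9) = -64 + 1620 = 1556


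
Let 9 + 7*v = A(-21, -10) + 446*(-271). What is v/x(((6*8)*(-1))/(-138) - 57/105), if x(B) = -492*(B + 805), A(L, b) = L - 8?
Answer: 1737995/39843882 ≈ 0.043620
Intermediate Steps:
A(L, b) = -8 + L
x(B) = -396060 - 492*B (x(B) = -492*(805 + B) = -396060 - 492*B)
v = -17272 (v = -9/7 + ((-8 - 21) + 446*(-271))/7 = -9/7 + (-29 - 120866)/7 = -9/7 + (⅐)*(-120895) = -9/7 - 120895/7 = -17272)
v/x(((6*8)*(-1))/(-138) - 57/105) = -17272/(-396060 - 492*(((6*8)*(-1))/(-138) - 57/105)) = -17272/(-396060 - 492*((48*(-1))*(-1/138) - 57*1/105)) = -17272/(-396060 - 492*(-48*(-1/138) - 19/35)) = -17272/(-396060 - 492*(8/23 - 19/35)) = -17272/(-396060 - 492*(-157/805)) = -17272/(-396060 + 77244/805) = -17272/(-318751056/805) = -17272*(-805/318751056) = 1737995/39843882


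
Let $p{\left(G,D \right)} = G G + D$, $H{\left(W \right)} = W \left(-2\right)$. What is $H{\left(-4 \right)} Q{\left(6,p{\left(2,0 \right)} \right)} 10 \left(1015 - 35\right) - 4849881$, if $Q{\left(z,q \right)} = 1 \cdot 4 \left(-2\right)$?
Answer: $-5477081$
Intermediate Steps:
$H{\left(W \right)} = - 2 W$
$p{\left(G,D \right)} = D + G^{2}$ ($p{\left(G,D \right)} = G^{2} + D = D + G^{2}$)
$Q{\left(z,q \right)} = -8$ ($Q{\left(z,q \right)} = 4 \left(-2\right) = -8$)
$H{\left(-4 \right)} Q{\left(6,p{\left(2,0 \right)} \right)} 10 \left(1015 - 35\right) - 4849881 = \left(-2\right) \left(-4\right) \left(-8\right) 10 \left(1015 - 35\right) - 4849881 = 8 \left(-8\right) 10 \cdot 980 - 4849881 = \left(-64\right) 10 \cdot 980 - 4849881 = \left(-640\right) 980 - 4849881 = -627200 - 4849881 = -5477081$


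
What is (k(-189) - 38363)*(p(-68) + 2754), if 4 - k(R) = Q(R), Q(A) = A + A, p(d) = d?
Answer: -102016966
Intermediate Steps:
Q(A) = 2*A
k(R) = 4 - 2*R
(k(-189) - 38363)*(p(-68) + 2754) = ((4 - 2*(-189)) - 38363)*(-68 + 2754) = ((4 + 378) - 38363)*2686 = (382 - 38363)*2686 = -37981*2686 = -102016966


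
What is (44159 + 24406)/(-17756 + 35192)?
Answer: 22855/5812 ≈ 3.9324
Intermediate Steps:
(44159 + 24406)/(-17756 + 35192) = 68565/17436 = 68565*(1/17436) = 22855/5812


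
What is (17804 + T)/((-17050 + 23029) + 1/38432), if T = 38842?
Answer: 2177019072/229784929 ≈ 9.4742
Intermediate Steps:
(17804 + T)/((-17050 + 23029) + 1/38432) = (17804 + 38842)/((-17050 + 23029) + 1/38432) = 56646/(5979 + 1/38432) = 56646/(229784929/38432) = 56646*(38432/229784929) = 2177019072/229784929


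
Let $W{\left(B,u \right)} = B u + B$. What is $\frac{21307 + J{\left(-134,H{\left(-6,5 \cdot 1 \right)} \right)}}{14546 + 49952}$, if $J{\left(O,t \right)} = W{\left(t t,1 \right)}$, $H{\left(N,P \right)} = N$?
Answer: $\frac{21379}{64498} \approx 0.33147$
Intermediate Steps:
$W{\left(B,u \right)} = B + B u$
$J{\left(O,t \right)} = 2 t^{2}$ ($J{\left(O,t \right)} = t t \left(1 + 1\right) = t^{2} \cdot 2 = 2 t^{2}$)
$\frac{21307 + J{\left(-134,H{\left(-6,5 \cdot 1 \right)} \right)}}{14546 + 49952} = \frac{21307 + 2 \left(-6\right)^{2}}{14546 + 49952} = \frac{21307 + 2 \cdot 36}{64498} = \left(21307 + 72\right) \frac{1}{64498} = 21379 \cdot \frac{1}{64498} = \frac{21379}{64498}$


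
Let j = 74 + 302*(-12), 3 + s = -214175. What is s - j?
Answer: -210628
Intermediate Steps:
s = -214178 (s = -3 - 214175 = -214178)
j = -3550 (j = 74 - 3624 = -3550)
s - j = -214178 - 1*(-3550) = -214178 + 3550 = -210628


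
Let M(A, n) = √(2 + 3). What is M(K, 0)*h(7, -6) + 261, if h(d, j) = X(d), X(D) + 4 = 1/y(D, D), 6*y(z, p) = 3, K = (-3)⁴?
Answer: 261 - 2*√5 ≈ 256.53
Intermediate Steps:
K = 81
y(z, p) = ½ (y(z, p) = (⅙)*3 = ½)
X(D) = -2 (X(D) = -4 + 1/(½) = -4 + 2 = -2)
M(A, n) = √5
h(d, j) = -2
M(K, 0)*h(7, -6) + 261 = √5*(-2) + 261 = -2*√5 + 261 = 261 - 2*√5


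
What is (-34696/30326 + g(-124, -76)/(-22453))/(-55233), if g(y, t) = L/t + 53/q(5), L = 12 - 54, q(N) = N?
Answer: 8226656973/396980555919170 ≈ 2.0723e-5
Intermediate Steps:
L = -42
g(y, t) = 53/5 - 42/t (g(y, t) = -42/t + 53/5 = 53/5 - 42/t)
(-34696/30326 + g(-124, -76)/(-22453))/(-55233) = (-34696/30326 + (53/5 - 42/(-76))/(-22453))/(-55233) = (-34696*1/30326 + (53/5 - 42*(-1/76))*(-1/22453))*(-1/55233) = (-17348/15163 + (53/5 + 21/38)*(-1/22453))*(-1/55233) = (-17348/15163 + (2119/190)*(-1/22453))*(-1/55233) = (-17348/15163 - 2119/4266070)*(-1/55233) = -74039912757/64686419410*(-1/55233) = 8226656973/396980555919170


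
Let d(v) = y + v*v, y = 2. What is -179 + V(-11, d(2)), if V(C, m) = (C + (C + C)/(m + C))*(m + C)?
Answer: -146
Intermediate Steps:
d(v) = 2 + v**2 (d(v) = 2 + v*v = 2 + v**2)
V(C, m) = (C + m)*(C + 2*C/(C + m)) (V(C, m) = (C + (2*C)/(C + m))*(C + m) = (C + 2*C/(C + m))*(C + m) = (C + m)*(C + 2*C/(C + m)))
-179 + V(-11, d(2)) = -179 - 11*(2 - 11 + (2 + 2**2)) = -179 - 11*(2 - 11 + (2 + 4)) = -179 - 11*(2 - 11 + 6) = -179 - 11*(-3) = -179 + 33 = -146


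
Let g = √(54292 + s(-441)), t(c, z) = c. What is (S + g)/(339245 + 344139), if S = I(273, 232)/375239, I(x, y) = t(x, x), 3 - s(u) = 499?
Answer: 21/19725563752 + √13449/341692 ≈ 0.00033940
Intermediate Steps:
s(u) = -496 (s(u) = 3 - 1*499 = 3 - 499 = -496)
I(x, y) = x
g = 2*√13449 (g = √(54292 - 496) = √53796 = 2*√13449 ≈ 231.94)
S = 273/375239 ≈ 0.00072754
(S + g)/(339245 + 344139) = (273/375239 + 2*√13449)/(339245 + 344139) = (273/375239 + 2*√13449)/683384 = (273/375239 + 2*√13449)*(1/683384) = 21/19725563752 + √13449/341692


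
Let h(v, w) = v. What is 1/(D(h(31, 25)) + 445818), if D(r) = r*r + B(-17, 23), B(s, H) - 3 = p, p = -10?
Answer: 1/446772 ≈ 2.2383e-6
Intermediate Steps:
B(s, H) = -7 (B(s, H) = 3 - 10 = -7)
D(r) = -7 + r**2 (D(r) = r*r - 7 = r**2 - 7 = -7 + r**2)
1/(D(h(31, 25)) + 445818) = 1/((-7 + 31**2) + 445818) = 1/((-7 + 961) + 445818) = 1/(954 + 445818) = 1/446772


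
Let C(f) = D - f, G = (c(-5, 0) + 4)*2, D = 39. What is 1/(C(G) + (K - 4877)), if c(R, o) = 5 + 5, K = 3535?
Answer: -1/1331 ≈ -0.00075131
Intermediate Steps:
c(R, o) = 10
G = 28 (G = (10 + 4)*2 = 14*2 = 28)
C(f) = 39 - f
1/(C(G) + (K - 4877)) = 1/((39 - 1*28) + (3535 - 4877)) = 1/((39 - 28) - 1342) = 1/(11 - 1342) = 1/(-1331) = -1/1331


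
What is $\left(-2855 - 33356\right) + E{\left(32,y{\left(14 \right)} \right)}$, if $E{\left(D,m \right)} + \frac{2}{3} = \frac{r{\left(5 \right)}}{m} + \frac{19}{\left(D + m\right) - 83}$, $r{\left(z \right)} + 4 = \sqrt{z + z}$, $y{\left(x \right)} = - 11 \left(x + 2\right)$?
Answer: $- \frac{1085048207}{29964} - \frac{\sqrt{10}}{176} \approx -36212.0$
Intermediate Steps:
$y{\left(x \right)} = -22 - 11 x$ ($y{\left(x \right)} = - 11 \left(2 + x\right) = -22 - 11 x$)
$r{\left(z \right)} = -4 + \sqrt{2} \sqrt{z}$ ($r{\left(z \right)} = -4 + \sqrt{z + z} = -4 + \sqrt{2 z} = -4 + \sqrt{2} \sqrt{z}$)
$E{\left(D,m \right)} = - \frac{2}{3} + \frac{19}{-83 + D + m} + \frac{-4 + \sqrt{10}}{m}$ ($E{\left(D,m \right)} = - \frac{2}{3} + \left(\frac{-4 + \sqrt{2} \sqrt{5}}{m} + \frac{19}{\left(D + m\right) - 83}\right) = - \frac{2}{3} + \left(\frac{-4 + \sqrt{10}}{m} + \frac{19}{-83 + D + m}\right) = - \frac{2}{3} + \left(\frac{19}{-83 + D + m} + \frac{-4 + \sqrt{10}}{m}\right) = - \frac{2}{3} + \frac{19}{-83 + D + m} + \frac{-4 + \sqrt{10}}{m}$)
$\left(-2855 - 33356\right) + E{\left(32,y{\left(14 \right)} \right)} = \left(-2855 - 33356\right) + \frac{996 - 249 \sqrt{10} - 2 \left(-22 - 154\right)^{2} + 223 \left(-22 - 154\right) - 96 \left(4 - \sqrt{10}\right) - 3 \left(-22 - 154\right) \left(4 - \sqrt{10}\right) - 64 \left(-22 - 154\right)}{3 \left(-22 - 154\right) \left(-83 + 32 - 176\right)} = -36211 + \frac{996 - 249 \sqrt{10} - 2 \left(-22 - 154\right)^{2} + 223 \left(-22 - 154\right) - \left(384 - 96 \sqrt{10}\right) - 3 \left(-22 - 154\right) \left(4 - \sqrt{10}\right) - 64 \left(-22 - 154\right)}{3 \left(-22 - 154\right) \left(-83 + 32 - 176\right)} = -36211 + \frac{996 - 249 \sqrt{10} - 2 \left(-176\right)^{2} + 223 \left(-176\right) - \left(384 - 96 \sqrt{10}\right) - - 528 \left(4 - \sqrt{10}\right) - 64 \left(-176\right)}{3 \left(-176\right) \left(-83 + 32 - 176\right)} = -36211 + \frac{1}{3} \left(- \frac{1}{176}\right) \frac{1}{-227} \left(996 - 249 \sqrt{10} - 61952 - 39248 - \left(384 - 96 \sqrt{10}\right) + \left(2112 - 528 \sqrt{10}\right) + 11264\right) = -36211 + \frac{1}{3} \left(- \frac{1}{176}\right) \left(- \frac{1}{227}\right) \left(996 - 249 \sqrt{10} - 61952 - 39248 - \left(384 - 96 \sqrt{10}\right) + \left(2112 - 528 \sqrt{10}\right) + 11264\right) = -36211 + \frac{1}{3} \left(- \frac{1}{176}\right) \left(- \frac{1}{227}\right) \left(-87212 - 681 \sqrt{10}\right) = -36211 - \left(\frac{21803}{29964} + \frac{\sqrt{10}}{176}\right) = - \frac{1085048207}{29964} - \frac{\sqrt{10}}{176}$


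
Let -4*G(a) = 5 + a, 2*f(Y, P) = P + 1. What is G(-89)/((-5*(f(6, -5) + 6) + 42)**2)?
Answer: 21/484 ≈ 0.043388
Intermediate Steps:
f(Y, P) = 1/2 + P/2 (f(Y, P) = (P + 1)/2 = (1 + P)/2 = 1/2 + P/2)
G(a) = -5/4 - a/4 (G(a) = -(5 + a)/4 = -5/4 - a/4)
G(-89)/((-5*(f(6, -5) + 6) + 42)**2) = (-5/4 - 1/4*(-89))/((-5*((1/2 + (1/2)*(-5)) + 6) + 42)**2) = (-5/4 + 89/4)/((-5*((1/2 - 5/2) + 6) + 42)**2) = 21/((-5*(-2 + 6) + 42)**2) = 21/((-5*4 + 42)**2) = 21/((-20 + 42)**2) = 21/(22**2) = 21/484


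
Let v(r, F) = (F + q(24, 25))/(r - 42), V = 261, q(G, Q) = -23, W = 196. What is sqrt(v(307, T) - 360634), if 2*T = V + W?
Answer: I*sqrt(101301872770)/530 ≈ 600.53*I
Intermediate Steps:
T = 457/2 (T = (261 + 196)/2 = (1/2)*457 = 457/2 ≈ 228.50)
v(r, F) = (-23 + F)/(-42 + r) (v(r, F) = (F - 23)/(r - 42) = (-23 + F)/(-42 + r))
sqrt(v(307, T) - 360634) = sqrt((-23 + 457/2)/(-42 + 307) - 360634) = sqrt((411/2)/265 - 360634) = sqrt((1/265)*(411/2) - 360634) = sqrt(411/530 - 360634) = sqrt(-191135609/530) = I*sqrt(101301872770)/530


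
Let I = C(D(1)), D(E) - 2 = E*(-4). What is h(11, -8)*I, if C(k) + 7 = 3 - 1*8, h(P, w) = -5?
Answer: 60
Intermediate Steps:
D(E) = 2 - 4*E (D(E) = 2 + E*(-4) = 2 - 4*E)
C(k) = -12 (C(k) = -7 + (3 - 1*8) = -7 + (3 - 8) = -7 - 5 = -12)
I = -12
h(11, -8)*I = -5*(-12) = 60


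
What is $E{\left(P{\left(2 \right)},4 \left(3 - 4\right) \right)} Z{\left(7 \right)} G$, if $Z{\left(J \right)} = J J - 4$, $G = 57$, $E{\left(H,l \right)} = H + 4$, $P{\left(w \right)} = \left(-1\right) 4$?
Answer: $0$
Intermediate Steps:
$P{\left(w \right)} = -4$
$E{\left(H,l \right)} = 4 + H$
$Z{\left(J \right)} = -4 + J^{2}$ ($Z{\left(J \right)} = J^{2} - 4 = -4 + J^{2}$)
$E{\left(P{\left(2 \right)},4 \left(3 - 4\right) \right)} Z{\left(7 \right)} G = \left(4 - 4\right) \left(-4 + 7^{2}\right) 57 = 0 \left(-4 + 49\right) 57 = 0 \cdot 45 \cdot 57 = 0 \cdot 57 = 0$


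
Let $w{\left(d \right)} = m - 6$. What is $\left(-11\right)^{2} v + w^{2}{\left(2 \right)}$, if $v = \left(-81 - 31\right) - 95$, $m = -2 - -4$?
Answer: $-25031$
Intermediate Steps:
$m = 2$ ($m = -2 + 4 = 2$)
$w{\left(d \right)} = -4$ ($w{\left(d \right)} = 2 - 6 = -4$)
$v = -207$ ($v = -112 - 95 = -207$)
$\left(-11\right)^{2} v + w^{2}{\left(2 \right)} = \left(-11\right)^{2} \left(-207\right) + \left(-4\right)^{2} = 121 \left(-207\right) + 16 = -25047 + 16 = -25031$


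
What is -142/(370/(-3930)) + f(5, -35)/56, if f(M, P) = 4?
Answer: 781321/518 ≈ 1508.3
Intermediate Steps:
-142/(370/(-3930)) + f(5, -35)/56 = -142/(370/(-3930)) + 4/56 = -142/(370*(-1/3930)) + 4*(1/56) = -142/(-37/393) + 1/14 = -142*(-393/37) + 1/14 = 55806/37 + 1/14 = 781321/518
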